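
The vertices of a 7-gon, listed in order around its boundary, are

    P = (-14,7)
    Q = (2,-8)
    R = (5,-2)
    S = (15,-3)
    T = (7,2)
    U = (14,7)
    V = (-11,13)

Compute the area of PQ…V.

Cross-terms: 98, 36, 15, 51, 21, 259, 105  ⇒  Σ = 585
Area = |Σ|/2 = 292.5.

292.5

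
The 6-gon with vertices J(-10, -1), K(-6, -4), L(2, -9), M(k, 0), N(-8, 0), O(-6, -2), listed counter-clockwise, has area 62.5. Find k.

3

Write out the shoelace sum; only the two edges meeting at M involve k:
2·Area = [(2·0 − k·(-9)) + (k·0 − (-8)·0)] + 98
       = 9·k + 98 = 125
⇒ k = 3.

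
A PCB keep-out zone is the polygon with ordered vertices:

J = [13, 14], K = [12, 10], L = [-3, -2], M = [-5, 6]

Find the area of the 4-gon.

104

Σ = (-38) + (6) + (-28) + (-148) = -208
Area = |Σ|/2 = 104.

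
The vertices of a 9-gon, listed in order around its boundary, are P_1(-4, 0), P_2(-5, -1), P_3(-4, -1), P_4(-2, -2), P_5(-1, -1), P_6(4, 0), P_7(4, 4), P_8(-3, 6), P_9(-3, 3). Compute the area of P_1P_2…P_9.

44

Apply Gauss's area formula: 2A = Σ (x_i·y_{i+1} − x_{i+1}·y_i), indices taken mod 9.
Σ = (4) + (1) + (6) + (0) + (4) + (16) + (36) + (9) + (12) = 88
Area = |Σ|/2 = 44.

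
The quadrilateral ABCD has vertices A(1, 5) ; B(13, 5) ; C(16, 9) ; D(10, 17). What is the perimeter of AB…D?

42

|AB| = √((12)² + (0)²) = √144 = 12
|BC| = √((3)² + (4)²) = √25 = 5
|CD| = √((-6)² + (8)²) = √100 = 10
|DA| = √((-9)² + (-12)²) = √225 = 15
Perimeter = 12 + 5 + 10 + 15 = 42.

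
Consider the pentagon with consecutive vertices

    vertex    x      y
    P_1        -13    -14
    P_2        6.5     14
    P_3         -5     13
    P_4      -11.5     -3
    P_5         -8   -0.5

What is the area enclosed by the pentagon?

Apply the shoelace (surveyor's) formula: 2A = Σ (x_i·y_{i+1} − x_{i+1}·y_i), indices taken mod 5.
P_1→P_2: (-13)(14) − (6.5)(-14) = -91
P_2→P_3: (6.5)(13) − (-5)(14) = 154.5
P_3→P_4: (-5)(-3) − (-11.5)(13) = 164.5
P_4→P_5: (-11.5)(-0.5) − (-8)(-3) = -18.25
P_5→P_1: (-8)(-14) − (-13)(-0.5) = 105.5
Σ = 315.25
Area = |Σ|/2 = 157.625.

157.625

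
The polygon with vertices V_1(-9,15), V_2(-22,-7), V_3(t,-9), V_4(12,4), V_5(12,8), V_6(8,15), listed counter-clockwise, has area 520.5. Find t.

Write out the shoelace sum; only the two edges meeting at V_3 involve t:
2·Area = [((-22)·(-9) − t·(-7)) + (t·4 − 12·(-9))] + 812
       = 11·t + 1118 = 1041
⇒ t = -7.

-7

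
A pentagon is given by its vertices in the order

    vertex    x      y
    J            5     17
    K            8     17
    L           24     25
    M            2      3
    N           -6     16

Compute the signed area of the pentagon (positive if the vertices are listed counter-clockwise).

Σ = (-51) + (-208) + (22) + (50) + (-182) = -369
Signed area = Σ/2 = -184.5 (negative ⇒ clockwise traversal).

-184.5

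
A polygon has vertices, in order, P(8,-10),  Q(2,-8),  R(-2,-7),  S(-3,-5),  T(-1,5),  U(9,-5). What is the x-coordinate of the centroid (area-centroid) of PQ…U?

Apply the shoelace formula. First the cross-terms c_i = x_i·y_{i+1} − x_{i+1}·y_i:
  -44, -30, -11, -20, -40, -50  ⇒  2A = -195, A = -97.5.
Then Σ (x_i + x_{i+1})·c_i = -1475, so x̄ = -1475 / (6·(-97.5)) = 295/117.

295/117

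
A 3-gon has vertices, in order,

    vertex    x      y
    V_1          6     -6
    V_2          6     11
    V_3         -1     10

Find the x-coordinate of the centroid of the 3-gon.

Apply the shoelace (surveyor's) formula. First the cross-terms c_i = x_i·y_{i+1} − x_{i+1}·y_i:
  102, 71, -54  ⇒  2A = 119, A = 59.5.
Then Σ (x_i + x_{i+1})·c_i = 1309, so x̄ = 1309 / (6·59.5) = 11/3.

11/3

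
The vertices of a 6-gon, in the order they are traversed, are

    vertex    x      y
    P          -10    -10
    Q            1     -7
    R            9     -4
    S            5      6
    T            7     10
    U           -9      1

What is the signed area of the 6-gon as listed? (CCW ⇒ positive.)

209

Σ = (80) + (59) + (74) + (8) + (97) + (100) = 418
Signed area = Σ/2 = 209 (positive ⇒ counter-clockwise traversal).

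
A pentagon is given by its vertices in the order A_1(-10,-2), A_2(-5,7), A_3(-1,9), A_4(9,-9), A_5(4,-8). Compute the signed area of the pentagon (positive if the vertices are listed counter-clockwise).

Σ = (-80) + (-38) + (-72) + (-36) + (-88) = -314
Signed area = Σ/2 = -157 (negative ⇒ clockwise traversal).

-157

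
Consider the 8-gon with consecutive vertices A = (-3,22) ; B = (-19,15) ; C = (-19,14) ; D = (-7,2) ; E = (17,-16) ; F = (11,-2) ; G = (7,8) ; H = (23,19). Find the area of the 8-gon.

643

Apply the shoelace (surveyor's) formula: 2A = Σ (x_i·y_{i+1} − x_{i+1}·y_i), indices taken mod 8.
Σ = (373) + (19) + (60) + (78) + (142) + (102) + (-51) + (563) = 1286
Area = |Σ|/2 = 643.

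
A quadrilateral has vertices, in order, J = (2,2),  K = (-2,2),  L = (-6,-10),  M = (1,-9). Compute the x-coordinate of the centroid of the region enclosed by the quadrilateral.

-43/31

Apply the surveyor's formula. First the cross-terms c_i = x_i·y_{i+1} − x_{i+1}·y_i:
  8, 32, 64, 20  ⇒  2A = 124, A = 62.
Then Σ (x_i + x_{i+1})·c_i = -516, so x̄ = -516 / (6·62) = -43/31.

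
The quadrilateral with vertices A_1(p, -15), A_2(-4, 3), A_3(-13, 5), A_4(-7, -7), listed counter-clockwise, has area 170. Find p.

Write out the shoelace sum; only the two edges meeting at A_1 involve p:
2·Area = [((-7)·(-15) − p·(-7)) + (p·3 − (-4)·(-15))] + 145
       = 10·p + 190 = 340
⇒ p = 15.

15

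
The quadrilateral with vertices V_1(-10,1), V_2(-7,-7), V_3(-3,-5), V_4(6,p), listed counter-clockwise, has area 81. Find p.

The doubled signed area Σ (x_i y_{i+1} − x_{i+1} y_i) is linear in p.
With p=0 it equals 127; the coefficient of p is 7 (from the two edges through V_4).
So 7·p + 127 = 2·81 = 162 ⇒ p = 5.

5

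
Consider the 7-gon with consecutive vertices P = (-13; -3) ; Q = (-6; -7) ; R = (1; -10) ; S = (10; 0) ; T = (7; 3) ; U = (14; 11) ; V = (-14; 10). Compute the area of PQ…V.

Cross-terms: 73, 67, 100, 30, 35, 294, 172  ⇒  Σ = 771
Area = |Σ|/2 = 385.5.

385.5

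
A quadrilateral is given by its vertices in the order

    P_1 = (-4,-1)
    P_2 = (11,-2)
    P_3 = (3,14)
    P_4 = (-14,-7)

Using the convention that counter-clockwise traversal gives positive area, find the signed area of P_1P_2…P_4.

170

Σ = (19) + (160) + (175) + (-14) = 340
Signed area = Σ/2 = 170 (positive ⇒ counter-clockwise traversal).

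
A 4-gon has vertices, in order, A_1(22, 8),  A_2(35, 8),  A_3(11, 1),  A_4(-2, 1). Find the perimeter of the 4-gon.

76

|A_1A_2| = √((13)² + (0)²) = √169 = 13
|A_2A_3| = √((-24)² + (-7)²) = √625 = 25
|A_3A_4| = √((-13)² + (0)²) = √169 = 13
|A_4A_1| = √((24)² + (7)²) = √625 = 25
Perimeter = 13 + 25 + 13 + 25 = 76.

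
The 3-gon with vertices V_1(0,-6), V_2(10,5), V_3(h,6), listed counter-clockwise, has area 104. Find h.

-8

The doubled signed area Σ (x_i y_{i+1} − x_{i+1} y_i) is linear in h.
With h=0 it equals 120; the coefficient of h is -11 (from the two edges through V_3).
So -11·h + 120 = 2·104 = 208 ⇒ h = -8.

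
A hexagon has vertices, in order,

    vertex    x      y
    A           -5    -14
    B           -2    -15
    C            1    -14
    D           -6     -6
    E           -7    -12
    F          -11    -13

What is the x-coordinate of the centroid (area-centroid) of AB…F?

Apply the shoelace (surveyor's) formula. First the cross-terms c_i = x_i·y_{i+1} − x_{i+1}·y_i:
  47, 43, -90, 30, -41, 89  ⇒  2A = 78, A = 39.
Then Σ (x_i + x_{i+1})·c_i = -998, so x̄ = -998 / (6·39) = -499/117.

-499/117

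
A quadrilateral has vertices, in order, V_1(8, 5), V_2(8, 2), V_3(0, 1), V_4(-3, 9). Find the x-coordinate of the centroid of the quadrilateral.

191/75

Apply the shoelace formula. First the cross-terms c_i = x_i·y_{i+1} − x_{i+1}·y_i:
  -24, 8, 3, -87  ⇒  2A = -100, A = -50.
Then Σ (x_i + x_{i+1})·c_i = -764, so x̄ = -764 / (6·(-50)) = 191/75.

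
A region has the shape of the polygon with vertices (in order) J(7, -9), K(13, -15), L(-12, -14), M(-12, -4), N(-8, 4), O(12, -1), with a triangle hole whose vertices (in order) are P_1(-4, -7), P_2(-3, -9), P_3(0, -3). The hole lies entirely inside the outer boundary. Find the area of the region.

Outer boundary:
Cross-terms: 12, -362, -120, -80, -40, -101  ⇒  Σ = -691
Area = |Σ|/2 = 345.5.
Hole:
Apply the shoelace (surveyor's) formula: 2A = Σ (x_i·y_{i+1} − x_{i+1}·y_i), indices taken mod 3.
Cross-terms: 15, 9, -12  ⇒  Σ = 12
Area = |Σ|/2 = 6.
Net area = 345.5 − 6 = 339.5.

339.5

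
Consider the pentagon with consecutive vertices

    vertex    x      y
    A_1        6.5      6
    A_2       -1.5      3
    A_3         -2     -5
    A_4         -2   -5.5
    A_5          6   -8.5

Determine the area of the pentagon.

Apply the shoelace (surveyor's) formula: 2A = Σ (x_i·y_{i+1} − x_{i+1}·y_i), indices taken mod 5.
Cross-terms: 28.5, 13.5, 1, 50, 91.25  ⇒  Σ = 184.25
Area = |Σ|/2 = 92.125.

92.125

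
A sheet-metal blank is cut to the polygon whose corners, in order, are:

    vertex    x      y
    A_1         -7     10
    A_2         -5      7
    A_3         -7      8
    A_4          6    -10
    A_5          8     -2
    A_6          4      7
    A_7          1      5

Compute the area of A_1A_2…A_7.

111

Σ = (1) + (9) + (22) + (68) + (64) + (13) + (45) = 222
Area = |Σ|/2 = 111.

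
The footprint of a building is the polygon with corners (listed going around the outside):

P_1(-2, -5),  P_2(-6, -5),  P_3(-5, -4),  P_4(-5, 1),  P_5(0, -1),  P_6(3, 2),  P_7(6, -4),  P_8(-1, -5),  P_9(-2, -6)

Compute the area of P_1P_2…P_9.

Apply the shoelace formula: 2A = Σ (x_i·y_{i+1} − x_{i+1}·y_i), indices taken mod 9.
P_1→P_2: (-2)(-5) − (-6)(-5) = -20
P_2→P_3: (-6)(-4) − (-5)(-5) = -1
P_3→P_4: (-5)(1) − (-5)(-4) = -25
P_4→P_5: (-5)(-1) − (0)(1) = 5
P_5→P_6: (0)(2) − (3)(-1) = 3
P_6→P_7: (3)(-4) − (6)(2) = -24
P_7→P_8: (6)(-5) − (-1)(-4) = -34
P_8→P_9: (-1)(-6) − (-2)(-5) = -4
P_9→P_1: (-2)(-5) − (-2)(-6) = -2
Σ = -102
Area = |Σ|/2 = 51.

51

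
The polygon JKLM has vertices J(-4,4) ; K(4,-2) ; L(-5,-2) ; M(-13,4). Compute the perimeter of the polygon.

|JK| = √((8)² + (-6)²) = √100 = 10
|KL| = √((-9)² + (0)²) = √81 = 9
|LM| = √((-8)² + (6)²) = √100 = 10
|MJ| = √((9)² + (0)²) = √81 = 9
Perimeter = 10 + 9 + 10 + 9 = 38.

38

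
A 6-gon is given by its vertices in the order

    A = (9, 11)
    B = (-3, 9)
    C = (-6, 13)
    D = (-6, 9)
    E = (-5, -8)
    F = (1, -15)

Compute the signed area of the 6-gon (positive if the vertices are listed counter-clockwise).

Apply the shoelace (surveyor's) formula: 2A = Σ (x_i·y_{i+1} − x_{i+1}·y_i), indices taken mod 6.
A→B: (9)(9) − (-3)(11) = 114
B→C: (-3)(13) − (-6)(9) = 15
C→D: (-6)(9) − (-6)(13) = 24
D→E: (-6)(-8) − (-5)(9) = 93
E→F: (-5)(-15) − (1)(-8) = 83
F→A: (1)(11) − (9)(-15) = 146
Σ = 475
Signed area = Σ/2 = 237.5 (positive ⇒ counter-clockwise traversal).

237.5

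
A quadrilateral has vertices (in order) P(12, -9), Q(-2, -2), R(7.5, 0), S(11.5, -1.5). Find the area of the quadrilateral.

61.875

Apply the shoelace formula: 2A = Σ (x_i·y_{i+1} − x_{i+1}·y_i), indices taken mod 4.
Σ = (-42) + (15) + (-11.25) + (-85.5) = -123.75
Area = |Σ|/2 = 61.875.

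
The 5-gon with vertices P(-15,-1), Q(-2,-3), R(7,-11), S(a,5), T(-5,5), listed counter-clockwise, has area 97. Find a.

Write out the shoelace sum; only the two edges meeting at S involve a:
2·Area = [(7·5 − a·(-11)) + (a·5 − (-5)·5)] + 166
       = 16·a + 226 = 194
⇒ a = -2.

-2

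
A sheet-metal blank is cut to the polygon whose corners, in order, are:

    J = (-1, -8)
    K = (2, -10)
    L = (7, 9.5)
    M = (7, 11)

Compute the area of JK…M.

40.25

Σ = (26) + (89) + (10.5) + (-45) = 80.5
Area = |Σ|/2 = 40.25.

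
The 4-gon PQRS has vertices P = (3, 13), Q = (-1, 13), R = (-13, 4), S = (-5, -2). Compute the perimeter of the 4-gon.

|PQ| = √((-4)² + (0)²) = √16 = 4
|QR| = √((-12)² + (-9)²) = √225 = 15
|RS| = √((8)² + (-6)²) = √100 = 10
|SP| = √((8)² + (15)²) = √289 = 17
Perimeter = 4 + 15 + 10 + 17 = 46.

46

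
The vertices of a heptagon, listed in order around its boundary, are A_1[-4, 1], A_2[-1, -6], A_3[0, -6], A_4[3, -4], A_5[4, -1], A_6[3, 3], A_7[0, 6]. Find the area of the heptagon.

Apply the shoelace (surveyor's) formula: 2A = Σ (x_i·y_{i+1} − x_{i+1}·y_i), indices taken mod 7.
Σ = (25) + (6) + (18) + (13) + (15) + (18) + (24) = 119
Area = |Σ|/2 = 59.5.

59.5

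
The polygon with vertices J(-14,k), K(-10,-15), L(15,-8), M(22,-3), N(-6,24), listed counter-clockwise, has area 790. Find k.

22

The doubled signed area Σ (x_i y_{i+1} − x_{i+1} y_i) is linear in k.
With k=0 it equals 1492; the coefficient of k is 4 (from the two edges through J).
So 4·k + 1492 = 2·790 = 1580 ⇒ k = 22.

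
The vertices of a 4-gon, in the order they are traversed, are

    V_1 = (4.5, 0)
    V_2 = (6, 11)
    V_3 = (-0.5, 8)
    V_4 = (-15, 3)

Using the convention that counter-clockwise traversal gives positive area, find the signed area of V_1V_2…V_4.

V_1→V_2: (4.5)(11) − (6)(0) = 49.5
V_2→V_3: (6)(8) − (-0.5)(11) = 53.5
V_3→V_4: (-0.5)(3) − (-15)(8) = 118.5
V_4→V_1: (-15)(0) − (4.5)(3) = -13.5
Σ = 208
Signed area = Σ/2 = 104 (positive ⇒ counter-clockwise traversal).

104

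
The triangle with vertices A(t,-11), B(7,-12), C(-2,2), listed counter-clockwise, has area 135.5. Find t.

Write out the shoelace sum; only the two edges meeting at A involve t:
2·Area = [((-2)·(-11) − t·2) + (t·(-12) − 7·(-11))] + -10
       = -14·t + 89 = 271
⇒ t = -13.

-13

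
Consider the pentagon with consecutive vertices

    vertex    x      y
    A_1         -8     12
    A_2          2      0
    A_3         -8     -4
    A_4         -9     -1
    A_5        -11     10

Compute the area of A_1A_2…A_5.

106.5

Apply Gauss's area formula: 2A = Σ (x_i·y_{i+1} − x_{i+1}·y_i), indices taken mod 5.
Σ = (-24) + (-8) + (-28) + (-101) + (-52) = -213
Area = |Σ|/2 = 106.5.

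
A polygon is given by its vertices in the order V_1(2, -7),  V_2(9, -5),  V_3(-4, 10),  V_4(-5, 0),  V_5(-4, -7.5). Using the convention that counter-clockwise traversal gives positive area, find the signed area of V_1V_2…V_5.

V_1→V_2: (2)(-5) − (9)(-7) = 53
V_2→V_3: (9)(10) − (-4)(-5) = 70
V_3→V_4: (-4)(0) − (-5)(10) = 50
V_4→V_5: (-5)(-7.5) − (-4)(0) = 37.5
V_5→V_1: (-4)(-7) − (2)(-7.5) = 43
Σ = 253.5
Signed area = Σ/2 = 126.75 (positive ⇒ counter-clockwise traversal).

126.75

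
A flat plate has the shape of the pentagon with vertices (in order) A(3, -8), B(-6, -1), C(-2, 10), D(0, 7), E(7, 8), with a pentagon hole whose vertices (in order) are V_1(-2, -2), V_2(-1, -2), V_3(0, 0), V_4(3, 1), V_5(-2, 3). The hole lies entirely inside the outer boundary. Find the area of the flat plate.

Outer boundary:
A→B: (3)(-1) − (-6)(-8) = -51
B→C: (-6)(10) − (-2)(-1) = -62
C→D: (-2)(7) − (0)(10) = -14
D→E: (0)(8) − (7)(7) = -49
E→A: (7)(-8) − (3)(8) = -80
Σ = -256
Area = |Σ|/2 = 128.
Hole:
Apply the shoelace formula: 2A = Σ (x_i·y_{i+1} − x_{i+1}·y_i), indices taken mod 5.
V_1→V_2: (-2)(-2) − (-1)(-2) = 2
V_2→V_3: (-1)(0) − (0)(-2) = 0
V_3→V_4: (0)(1) − (3)(0) = 0
V_4→V_5: (3)(3) − (-2)(1) = 11
V_5→V_1: (-2)(-2) − (-2)(3) = 10
Σ = 23
Area = |Σ|/2 = 11.5.
Net area = 128 − 11.5 = 116.5.

116.5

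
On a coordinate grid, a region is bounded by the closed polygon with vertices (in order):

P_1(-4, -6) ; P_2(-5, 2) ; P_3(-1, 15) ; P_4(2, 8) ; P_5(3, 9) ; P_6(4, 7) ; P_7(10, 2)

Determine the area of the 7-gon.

142

Apply Gauss's area formula: 2A = Σ (x_i·y_{i+1} − x_{i+1}·y_i), indices taken mod 7.
P_1→P_2: (-4)(2) − (-5)(-6) = -38
P_2→P_3: (-5)(15) − (-1)(2) = -73
P_3→P_4: (-1)(8) − (2)(15) = -38
P_4→P_5: (2)(9) − (3)(8) = -6
P_5→P_6: (3)(7) − (4)(9) = -15
P_6→P_7: (4)(2) − (10)(7) = -62
P_7→P_1: (10)(-6) − (-4)(2) = -52
Σ = -284
Area = |Σ|/2 = 142.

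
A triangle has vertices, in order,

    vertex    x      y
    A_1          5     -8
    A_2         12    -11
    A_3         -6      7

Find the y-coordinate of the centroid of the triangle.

Apply the shoelace formula. First the cross-terms c_i = x_i·y_{i+1} − x_{i+1}·y_i:
  41, 18, 13  ⇒  2A = 72, A = 36.
Then Σ (y_i + y_{i+1})·c_i = -864, so ȳ = -864 / (6·36) = -4.

-4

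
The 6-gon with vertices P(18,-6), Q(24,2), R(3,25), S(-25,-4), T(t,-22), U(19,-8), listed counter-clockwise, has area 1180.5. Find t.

6

Write out the shoelace sum; only the two edges meeting at T involve t:
2·Area = [((-25)·(-22) − t·(-4)) + (t·(-8) − 19·(-22))] + 1417
       = -4·t + 2385 = 2361
⇒ t = 6.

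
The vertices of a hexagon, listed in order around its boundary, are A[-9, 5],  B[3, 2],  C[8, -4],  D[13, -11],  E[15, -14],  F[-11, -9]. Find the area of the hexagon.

269.5

Apply the shoelace (surveyor's) formula: 2A = Σ (x_i·y_{i+1} − x_{i+1}·y_i), indices taken mod 6.
A→B: (-9)(2) − (3)(5) = -33
B→C: (3)(-4) − (8)(2) = -28
C→D: (8)(-11) − (13)(-4) = -36
D→E: (13)(-14) − (15)(-11) = -17
E→F: (15)(-9) − (-11)(-14) = -289
F→A: (-11)(5) − (-9)(-9) = -136
Σ = -539
Area = |Σ|/2 = 269.5.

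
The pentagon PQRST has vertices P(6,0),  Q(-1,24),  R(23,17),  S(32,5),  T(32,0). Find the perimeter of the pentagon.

96

|PQ| = √((-7)² + (24)²) = √625 = 25
|QR| = √((24)² + (-7)²) = √625 = 25
|RS| = √((9)² + (-12)²) = √225 = 15
|ST| = √((0)² + (-5)²) = √25 = 5
|TP| = √((-26)² + (0)²) = √676 = 26
Perimeter = 25 + 25 + 15 + 5 + 26 = 96.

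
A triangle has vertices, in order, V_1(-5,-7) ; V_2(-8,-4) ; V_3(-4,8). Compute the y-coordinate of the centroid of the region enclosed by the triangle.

-1

Apply the shoelace formula. First the cross-terms c_i = x_i·y_{i+1} − x_{i+1}·y_i:
  -36, -80, 68  ⇒  2A = -48, A = -24.
Then Σ (y_i + y_{i+1})·c_i = 144, so ȳ = 144 / (6·(-24)) = -1.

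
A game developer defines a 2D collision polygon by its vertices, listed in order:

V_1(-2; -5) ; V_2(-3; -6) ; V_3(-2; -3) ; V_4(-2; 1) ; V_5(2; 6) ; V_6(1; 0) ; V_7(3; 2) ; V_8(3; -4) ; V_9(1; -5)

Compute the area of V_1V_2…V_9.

38

Σ = (-3) + (-3) + (-8) + (-14) + (-6) + (2) + (-18) + (-11) + (-15) = -76
Area = |Σ|/2 = 38.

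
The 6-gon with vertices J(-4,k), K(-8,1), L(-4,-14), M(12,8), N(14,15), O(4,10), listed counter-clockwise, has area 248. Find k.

5

The doubled signed area Σ (x_i y_{i+1} − x_{i+1} y_i) is linear in k.
With k=0 it equals 436; the coefficient of k is 12 (from the two edges through J).
So 12·k + 436 = 2·248 = 496 ⇒ k = 5.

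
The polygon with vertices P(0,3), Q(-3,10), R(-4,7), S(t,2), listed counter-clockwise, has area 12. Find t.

-1

Write out the shoelace sum; only the two edges meeting at S involve t:
2·Area = [((-4)·2 − t·7) + (t·3 − 0·2)] + 28
       = -4·t + 20 = 24
⇒ t = -1.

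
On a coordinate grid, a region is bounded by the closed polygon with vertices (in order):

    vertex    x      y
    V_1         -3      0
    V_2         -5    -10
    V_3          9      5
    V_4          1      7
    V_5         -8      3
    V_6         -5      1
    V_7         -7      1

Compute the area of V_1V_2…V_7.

Apply the shoelace formula: 2A = Σ (x_i·y_{i+1} − x_{i+1}·y_i), indices taken mod 7.
Σ = (30) + (65) + (58) + (59) + (7) + (2) + (3) = 224
Area = |Σ|/2 = 112.

112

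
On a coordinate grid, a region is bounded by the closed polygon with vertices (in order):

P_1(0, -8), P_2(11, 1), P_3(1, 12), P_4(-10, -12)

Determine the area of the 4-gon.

Apply Gauss's area formula: 2A = Σ (x_i·y_{i+1} − x_{i+1}·y_i), indices taken mod 4.
Σ = (88) + (131) + (108) + (80) = 407
Area = |Σ|/2 = 203.5.

203.5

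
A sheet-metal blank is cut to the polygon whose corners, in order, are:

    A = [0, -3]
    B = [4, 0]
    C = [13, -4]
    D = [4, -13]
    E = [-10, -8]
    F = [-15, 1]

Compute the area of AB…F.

202

Apply the shoelace (surveyor's) formula: 2A = Σ (x_i·y_{i+1} − x_{i+1}·y_i), indices taken mod 6.
Σ = (12) + (-16) + (-153) + (-162) + (-130) + (45) = -404
Area = |Σ|/2 = 202.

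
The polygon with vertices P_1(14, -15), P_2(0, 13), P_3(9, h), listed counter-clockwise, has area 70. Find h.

The doubled signed area Σ (x_i y_{i+1} − x_{i+1} y_i) is linear in h.
With h=0 it equals -70; the coefficient of h is -14 (from the two edges through P_3).
So -14·h + -70 = 2·70 = 140 ⇒ h = -15.

-15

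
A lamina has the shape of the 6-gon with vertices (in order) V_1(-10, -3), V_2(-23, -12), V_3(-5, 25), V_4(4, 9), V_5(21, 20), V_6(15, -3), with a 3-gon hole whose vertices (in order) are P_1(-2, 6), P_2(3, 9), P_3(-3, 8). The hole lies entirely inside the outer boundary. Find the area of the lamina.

631.5

Outer boundary:
Apply the shoelace formula: 2A = Σ (x_i·y_{i+1} − x_{i+1}·y_i), indices taken mod 6.
Σ = (51) + (-635) + (-145) + (-109) + (-363) + (-75) = -1276
Area = |Σ|/2 = 638.
Hole:
Apply Gauss's area formula: 2A = Σ (x_i·y_{i+1} − x_{i+1}·y_i), indices taken mod 3.
Cross-terms: -36, 51, -2  ⇒  Σ = 13
Area = |Σ|/2 = 6.5.
Net area = 638 − 6.5 = 631.5.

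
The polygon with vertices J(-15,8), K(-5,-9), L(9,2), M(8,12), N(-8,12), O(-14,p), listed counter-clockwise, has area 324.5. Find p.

9

Write out the shoelace sum; only the two edges meeting at O involve p:
2·Area = [((-8)·p − (-14)·12) + ((-14)·8 − (-15)·p)] + 530
       = 7·p + 586 = 649
⇒ p = 9.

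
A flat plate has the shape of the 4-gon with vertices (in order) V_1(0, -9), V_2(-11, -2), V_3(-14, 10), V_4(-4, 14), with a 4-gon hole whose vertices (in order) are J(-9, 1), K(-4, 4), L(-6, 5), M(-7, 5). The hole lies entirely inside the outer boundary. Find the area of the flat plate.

Outer boundary:
Σ = (-99) + (-138) + (-156) + (36) = -357
Area = |Σ|/2 = 178.5.
Hole:
Σ = (-32) + (4) + (5) + (38) = 15
Area = |Σ|/2 = 7.5.
Net area = 178.5 − 7.5 = 171.

171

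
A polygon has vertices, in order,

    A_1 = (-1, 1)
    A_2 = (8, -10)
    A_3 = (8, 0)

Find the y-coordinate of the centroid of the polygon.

-3

Apply the surveyor's formula. First the cross-terms c_i = x_i·y_{i+1} − x_{i+1}·y_i:
  2, 80, 8  ⇒  2A = 90, A = 45.
Then Σ (y_i + y_{i+1})·c_i = -810, so ȳ = -810 / (6·45) = -3.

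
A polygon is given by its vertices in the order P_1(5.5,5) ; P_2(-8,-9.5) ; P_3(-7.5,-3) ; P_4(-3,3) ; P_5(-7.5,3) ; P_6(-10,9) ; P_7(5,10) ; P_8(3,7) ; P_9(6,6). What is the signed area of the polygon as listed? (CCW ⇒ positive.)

Apply the surveyor's formula: 2A = Σ (x_i·y_{i+1} − x_{i+1}·y_i), indices taken mod 9.
P_1→P_2: (5.5)(-9.5) − (-8)(5) = -12.25
P_2→P_3: (-8)(-3) − (-7.5)(-9.5) = -47.25
P_3→P_4: (-7.5)(3) − (-3)(-3) = -31.5
P_4→P_5: (-3)(3) − (-7.5)(3) = 13.5
P_5→P_6: (-7.5)(9) − (-10)(3) = -37.5
P_6→P_7: (-10)(10) − (5)(9) = -145
P_7→P_8: (5)(7) − (3)(10) = 5
P_8→P_9: (3)(6) − (6)(7) = -24
P_9→P_1: (6)(5) − (5.5)(6) = -3
Σ = -282
Signed area = Σ/2 = -141 (negative ⇒ clockwise traversal).

-141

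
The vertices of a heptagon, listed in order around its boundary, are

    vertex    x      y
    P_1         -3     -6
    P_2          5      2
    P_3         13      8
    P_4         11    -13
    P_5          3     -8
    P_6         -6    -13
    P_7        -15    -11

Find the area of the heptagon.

213.5

Apply Gauss's area formula: 2A = Σ (x_i·y_{i+1} − x_{i+1}·y_i), indices taken mod 7.
P_1→P_2: (-3)(2) − (5)(-6) = 24
P_2→P_3: (5)(8) − (13)(2) = 14
P_3→P_4: (13)(-13) − (11)(8) = -257
P_4→P_5: (11)(-8) − (3)(-13) = -49
P_5→P_6: (3)(-13) − (-6)(-8) = -87
P_6→P_7: (-6)(-11) − (-15)(-13) = -129
P_7→P_1: (-15)(-6) − (-3)(-11) = 57
Σ = -427
Area = |Σ|/2 = 213.5.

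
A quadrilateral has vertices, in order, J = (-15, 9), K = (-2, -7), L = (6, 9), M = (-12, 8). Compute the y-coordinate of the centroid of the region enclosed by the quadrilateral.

Apply the surveyor's formula. First the cross-terms c_i = x_i·y_{i+1} − x_{i+1}·y_i:
  123, 24, 156, 12  ⇒  2A = 315, A = 157.5.
Then Σ (y_i + y_{i+1})·c_i = 3150, so ȳ = 3150 / (6·157.5) = 10/3.

10/3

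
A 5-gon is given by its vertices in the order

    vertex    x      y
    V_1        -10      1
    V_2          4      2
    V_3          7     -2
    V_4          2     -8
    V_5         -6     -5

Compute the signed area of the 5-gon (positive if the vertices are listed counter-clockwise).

Apply Gauss's area formula: 2A = Σ (x_i·y_{i+1} − x_{i+1}·y_i), indices taken mod 5.
V_1→V_2: (-10)(2) − (4)(1) = -24
V_2→V_3: (4)(-2) − (7)(2) = -22
V_3→V_4: (7)(-8) − (2)(-2) = -52
V_4→V_5: (2)(-5) − (-6)(-8) = -58
V_5→V_1: (-6)(1) − (-10)(-5) = -56
Σ = -212
Signed area = Σ/2 = -106 (negative ⇒ clockwise traversal).

-106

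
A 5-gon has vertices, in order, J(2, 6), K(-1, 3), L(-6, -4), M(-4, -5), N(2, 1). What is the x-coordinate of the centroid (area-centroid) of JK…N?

Apply the surveyor's formula. First the cross-terms c_i = x_i·y_{i+1} − x_{i+1}·y_i:
  12, 22, 14, 6, 10  ⇒  2A = 64, A = 32.
Then Σ (x_i + x_{i+1})·c_i = -254, so x̄ = -254 / (6·32) = -127/96.

-127/96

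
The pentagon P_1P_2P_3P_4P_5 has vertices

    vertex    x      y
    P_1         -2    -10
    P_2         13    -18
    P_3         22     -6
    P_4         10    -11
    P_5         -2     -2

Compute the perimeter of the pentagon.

|P_1P_2| = √((15)² + (-8)²) = √289 = 17
|P_2P_3| = √((9)² + (12)²) = √225 = 15
|P_3P_4| = √((-12)² + (-5)²) = √169 = 13
|P_4P_5| = √((-12)² + (9)²) = √225 = 15
|P_5P_1| = √((0)² + (-8)²) = √64 = 8
Perimeter = 17 + 15 + 13 + 15 + 8 = 68.

68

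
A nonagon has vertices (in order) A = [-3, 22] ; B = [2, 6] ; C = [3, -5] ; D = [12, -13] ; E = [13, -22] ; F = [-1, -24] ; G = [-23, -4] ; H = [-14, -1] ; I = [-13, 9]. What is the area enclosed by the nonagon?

738.5

Apply Gauss's area formula: 2A = Σ (x_i·y_{i+1} − x_{i+1}·y_i), indices taken mod 9.
Cross-terms: -62, -28, 21, -95, -334, -548, -33, -139, -259  ⇒  Σ = -1477
Area = |Σ|/2 = 738.5.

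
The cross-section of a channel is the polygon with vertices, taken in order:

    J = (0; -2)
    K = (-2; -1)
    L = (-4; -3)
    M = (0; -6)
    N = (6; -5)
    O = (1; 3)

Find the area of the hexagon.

39.5

Apply the shoelace (surveyor's) formula: 2A = Σ (x_i·y_{i+1} − x_{i+1}·y_i), indices taken mod 6.
J→K: (0)(-1) − (-2)(-2) = -4
K→L: (-2)(-3) − (-4)(-1) = 2
L→M: (-4)(-6) − (0)(-3) = 24
M→N: (0)(-5) − (6)(-6) = 36
N→O: (6)(3) − (1)(-5) = 23
O→J: (1)(-2) − (0)(3) = -2
Σ = 79
Area = |Σ|/2 = 39.5.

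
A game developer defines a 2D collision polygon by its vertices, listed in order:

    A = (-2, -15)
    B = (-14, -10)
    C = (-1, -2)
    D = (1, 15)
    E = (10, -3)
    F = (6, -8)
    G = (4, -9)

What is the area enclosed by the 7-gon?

250

Apply Gauss's area formula: 2A = Σ (x_i·y_{i+1} − x_{i+1}·y_i), indices taken mod 7.
Σ = (-190) + (18) + (-13) + (-153) + (-62) + (-22) + (-78) = -500
Area = |Σ|/2 = 250.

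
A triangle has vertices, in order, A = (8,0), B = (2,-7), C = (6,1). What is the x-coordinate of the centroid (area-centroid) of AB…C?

Apply Gauss's area formula. First the cross-terms c_i = x_i·y_{i+1} − x_{i+1}·y_i:
  -56, 44, -8  ⇒  2A = -20, A = -10.
Then Σ (x_i + x_{i+1})·c_i = -320, so x̄ = -320 / (6·(-10)) = 16/3.

16/3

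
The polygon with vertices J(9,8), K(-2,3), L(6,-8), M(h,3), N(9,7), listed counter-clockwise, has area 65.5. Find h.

The doubled signed area Σ (x_i y_{i+1} − x_{i+1} y_i) is linear in h.
With h=0 it equals 41; the coefficient of h is 15 (from the two edges through M).
So 15·h + 41 = 2·65.5 = 131 ⇒ h = 6.

6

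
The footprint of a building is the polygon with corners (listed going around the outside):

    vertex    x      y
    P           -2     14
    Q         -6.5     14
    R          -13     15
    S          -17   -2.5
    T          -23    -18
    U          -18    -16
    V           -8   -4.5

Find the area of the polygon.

Apply Gauss's area formula: 2A = Σ (x_i·y_{i+1} − x_{i+1}·y_i), indices taken mod 7.
Σ = (63) + (84.5) + (287.5) + (248.5) + (44) + (-47) + (-121) = 559.5
Area = |Σ|/2 = 279.75.

279.75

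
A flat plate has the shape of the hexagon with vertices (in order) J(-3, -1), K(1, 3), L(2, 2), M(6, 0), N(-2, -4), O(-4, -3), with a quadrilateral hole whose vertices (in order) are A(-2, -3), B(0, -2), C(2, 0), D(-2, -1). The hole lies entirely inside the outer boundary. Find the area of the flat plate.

Outer boundary:
Apply the shoelace (surveyor's) formula: 2A = Σ (x_i·y_{i+1} − x_{i+1}·y_i), indices taken mod 6.
Σ = (-8) + (-4) + (-12) + (-24) + (-10) + (-5) = -63
Area = |Σ|/2 = 31.5.
Hole:
Apply the shoelace formula: 2A = Σ (x_i·y_{i+1} − x_{i+1}·y_i), indices taken mod 4.
A→B: (-2)(-2) − (0)(-3) = 4
B→C: (0)(0) − (2)(-2) = 4
C→D: (2)(-1) − (-2)(0) = -2
D→A: (-2)(-3) − (-2)(-1) = 4
Σ = 10
Area = |Σ|/2 = 5.
Net area = 31.5 − 5 = 26.5.

26.5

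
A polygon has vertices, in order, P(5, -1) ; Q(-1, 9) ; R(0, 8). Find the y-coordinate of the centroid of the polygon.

Apply the shoelace formula. First the cross-terms c_i = x_i·y_{i+1} − x_{i+1}·y_i:
  44, -8, -40  ⇒  2A = -4, A = -2.
Then Σ (y_i + y_{i+1})·c_i = -64, so ȳ = -64 / (6·(-2)) = 16/3.

16/3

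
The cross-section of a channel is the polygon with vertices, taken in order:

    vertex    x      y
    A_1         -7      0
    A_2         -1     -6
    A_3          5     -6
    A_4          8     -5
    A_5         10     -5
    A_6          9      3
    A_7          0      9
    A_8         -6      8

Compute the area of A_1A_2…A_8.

A_1→A_2: (-7)(-6) − (-1)(0) = 42
A_2→A_3: (-1)(-6) − (5)(-6) = 36
A_3→A_4: (5)(-5) − (8)(-6) = 23
A_4→A_5: (8)(-5) − (10)(-5) = 10
A_5→A_6: (10)(3) − (9)(-5) = 75
A_6→A_7: (9)(9) − (0)(3) = 81
A_7→A_8: (0)(8) − (-6)(9) = 54
A_8→A_1: (-6)(0) − (-7)(8) = 56
Σ = 377
Area = |Σ|/2 = 188.5.

188.5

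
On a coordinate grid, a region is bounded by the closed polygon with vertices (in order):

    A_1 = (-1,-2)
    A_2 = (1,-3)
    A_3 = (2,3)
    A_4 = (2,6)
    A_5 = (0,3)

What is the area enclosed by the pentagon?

14.5

A_1→A_2: (-1)(-3) − (1)(-2) = 5
A_2→A_3: (1)(3) − (2)(-3) = 9
A_3→A_4: (2)(6) − (2)(3) = 6
A_4→A_5: (2)(3) − (0)(6) = 6
A_5→A_1: (0)(-2) − (-1)(3) = 3
Σ = 29
Area = |Σ|/2 = 14.5.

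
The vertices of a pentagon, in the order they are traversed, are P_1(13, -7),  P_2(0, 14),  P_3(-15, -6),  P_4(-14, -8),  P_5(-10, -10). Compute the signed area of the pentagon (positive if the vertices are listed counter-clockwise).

344

Apply the shoelace formula: 2A = Σ (x_i·y_{i+1} − x_{i+1}·y_i), indices taken mod 5.
Cross-terms: 182, 210, 36, 60, 200  ⇒  Σ = 688
Signed area = Σ/2 = 344 (positive ⇒ counter-clockwise traversal).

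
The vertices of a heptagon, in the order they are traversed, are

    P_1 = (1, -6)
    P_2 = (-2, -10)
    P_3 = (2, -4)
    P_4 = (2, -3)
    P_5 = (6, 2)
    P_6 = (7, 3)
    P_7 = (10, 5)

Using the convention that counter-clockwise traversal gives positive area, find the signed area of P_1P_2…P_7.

-13

Apply the shoelace formula: 2A = Σ (x_i·y_{i+1} − x_{i+1}·y_i), indices taken mod 7.
Σ = (-22) + (28) + (2) + (22) + (4) + (5) + (-65) = -26
Signed area = Σ/2 = -13 (negative ⇒ clockwise traversal).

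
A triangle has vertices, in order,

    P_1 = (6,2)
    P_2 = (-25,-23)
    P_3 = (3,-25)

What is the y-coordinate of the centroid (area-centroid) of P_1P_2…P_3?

Apply Gauss's area formula. First the cross-terms c_i = x_i·y_{i+1} − x_{i+1}·y_i:
  -88, 694, 156  ⇒  2A = 762, A = 381.
Then Σ (y_i + y_{i+1})·c_i = -35052, so ȳ = -35052 / (6·381) = -46/3.

-46/3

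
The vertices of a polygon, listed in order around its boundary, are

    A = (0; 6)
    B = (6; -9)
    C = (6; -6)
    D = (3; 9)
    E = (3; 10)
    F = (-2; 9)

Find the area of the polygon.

Cross-terms: -36, 18, 72, 3, 47, -12  ⇒  Σ = 92
Area = |Σ|/2 = 46.

46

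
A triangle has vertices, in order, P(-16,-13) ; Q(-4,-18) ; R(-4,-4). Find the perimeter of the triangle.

|PQ| = √((12)² + (-5)²) = √169 = 13
|QR| = √((0)² + (14)²) = √196 = 14
|RP| = √((-12)² + (-9)²) = √225 = 15
Perimeter = 13 + 14 + 15 = 42.

42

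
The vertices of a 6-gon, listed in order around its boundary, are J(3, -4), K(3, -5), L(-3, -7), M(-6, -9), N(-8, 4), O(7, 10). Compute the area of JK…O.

Apply the shoelace formula: 2A = Σ (x_i·y_{i+1} − x_{i+1}·y_i), indices taken mod 6.
Σ = (-3) + (-36) + (-15) + (-96) + (-108) + (-58) = -316
Area = |Σ|/2 = 158.

158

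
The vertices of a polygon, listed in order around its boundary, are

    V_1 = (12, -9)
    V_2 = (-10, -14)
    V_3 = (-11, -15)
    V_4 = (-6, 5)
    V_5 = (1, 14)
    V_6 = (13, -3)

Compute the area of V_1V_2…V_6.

V_1→V_2: (12)(-14) − (-10)(-9) = -258
V_2→V_3: (-10)(-15) − (-11)(-14) = -4
V_3→V_4: (-11)(5) − (-6)(-15) = -145
V_4→V_5: (-6)(14) − (1)(5) = -89
V_5→V_6: (1)(-3) − (13)(14) = -185
V_6→V_1: (13)(-9) − (12)(-3) = -81
Σ = -762
Area = |Σ|/2 = 381.

381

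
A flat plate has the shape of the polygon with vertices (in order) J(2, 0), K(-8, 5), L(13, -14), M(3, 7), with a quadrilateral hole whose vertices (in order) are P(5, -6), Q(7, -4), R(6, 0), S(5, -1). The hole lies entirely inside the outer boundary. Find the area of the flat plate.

80.5

Outer boundary:
Apply the surveyor's formula: 2A = Σ (x_i·y_{i+1} − x_{i+1}·y_i), indices taken mod 4.
Cross-terms: 10, 47, 133, -14  ⇒  Σ = 176
Area = |Σ|/2 = 88.
Hole:
Apply Gauss's area formula: 2A = Σ (x_i·y_{i+1} − x_{i+1}·y_i), indices taken mod 4.
Σ = (22) + (24) + (-6) + (-25) = 15
Area = |Σ|/2 = 7.5.
Net area = 88 − 7.5 = 80.5.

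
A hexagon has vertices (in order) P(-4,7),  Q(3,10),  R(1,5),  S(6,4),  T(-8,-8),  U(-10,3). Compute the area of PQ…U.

Apply the shoelace formula: 2A = Σ (x_i·y_{i+1} − x_{i+1}·y_i), indices taken mod 6.
P→Q: (-4)(10) − (3)(7) = -61
Q→R: (3)(5) − (1)(10) = 5
R→S: (1)(4) − (6)(5) = -26
S→T: (6)(-8) − (-8)(4) = -16
T→U: (-8)(3) − (-10)(-8) = -104
U→P: (-10)(7) − (-4)(3) = -58
Σ = -260
Area = |Σ|/2 = 130.

130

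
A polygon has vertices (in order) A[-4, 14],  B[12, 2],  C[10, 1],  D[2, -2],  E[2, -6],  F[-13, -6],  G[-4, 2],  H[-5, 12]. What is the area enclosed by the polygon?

Apply the surveyor's formula: 2A = Σ (x_i·y_{i+1} − x_{i+1}·y_i), indices taken mod 8.
A→B: (-4)(2) − (12)(14) = -176
B→C: (12)(1) − (10)(2) = -8
C→D: (10)(-2) − (2)(1) = -22
D→E: (2)(-6) − (2)(-2) = -8
E→F: (2)(-6) − (-13)(-6) = -90
F→G: (-13)(2) − (-4)(-6) = -50
G→H: (-4)(12) − (-5)(2) = -38
H→A: (-5)(14) − (-4)(12) = -22
Σ = -414
Area = |Σ|/2 = 207.

207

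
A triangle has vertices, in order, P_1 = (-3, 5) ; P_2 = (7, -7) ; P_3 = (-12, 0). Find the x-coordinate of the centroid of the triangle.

Apply Gauss's area formula. First the cross-terms c_i = x_i·y_{i+1} − x_{i+1}·y_i:
  -14, -84, -60  ⇒  2A = -158, A = -79.
Then Σ (x_i + x_{i+1})·c_i = 1264, so x̄ = 1264 / (6·(-79)) = -8/3.

-8/3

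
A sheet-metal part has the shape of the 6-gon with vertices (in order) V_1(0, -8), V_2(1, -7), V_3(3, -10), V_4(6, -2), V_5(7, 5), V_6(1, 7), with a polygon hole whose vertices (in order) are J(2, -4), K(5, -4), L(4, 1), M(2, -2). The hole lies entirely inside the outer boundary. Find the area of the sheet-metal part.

Outer boundary:
Apply the shoelace formula: 2A = Σ (x_i·y_{i+1} − x_{i+1}·y_i), indices taken mod 6.
V_1→V_2: (0)(-7) − (1)(-8) = 8
V_2→V_3: (1)(-10) − (3)(-7) = 11
V_3→V_4: (3)(-2) − (6)(-10) = 54
V_4→V_5: (6)(5) − (7)(-2) = 44
V_5→V_6: (7)(7) − (1)(5) = 44
V_6→V_1: (1)(-8) − (0)(7) = -8
Σ = 153
Area = |Σ|/2 = 76.5.
Hole:
Cross-terms: 12, 21, -10, -4  ⇒  Σ = 19
Area = |Σ|/2 = 9.5.
Net area = 76.5 − 9.5 = 67.

67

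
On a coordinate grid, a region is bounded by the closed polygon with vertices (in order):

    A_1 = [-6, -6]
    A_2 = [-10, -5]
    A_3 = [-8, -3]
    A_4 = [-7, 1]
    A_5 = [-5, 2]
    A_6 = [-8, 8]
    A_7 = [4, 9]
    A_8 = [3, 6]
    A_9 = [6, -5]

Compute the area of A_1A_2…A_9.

Apply the shoelace formula: 2A = Σ (x_i·y_{i+1} − x_{i+1}·y_i), indices taken mod 9.
Σ = (-30) + (-10) + (-29) + (-9) + (-24) + (-104) + (-3) + (-51) + (-66) = -326
Area = |Σ|/2 = 163.

163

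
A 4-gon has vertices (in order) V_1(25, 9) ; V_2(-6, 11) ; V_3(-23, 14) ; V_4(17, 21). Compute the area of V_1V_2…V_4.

297.5

Apply the surveyor's formula: 2A = Σ (x_i·y_{i+1} − x_{i+1}·y_i), indices taken mod 4.
Cross-terms: 329, 169, -721, -372  ⇒  Σ = -595
Area = |Σ|/2 = 297.5.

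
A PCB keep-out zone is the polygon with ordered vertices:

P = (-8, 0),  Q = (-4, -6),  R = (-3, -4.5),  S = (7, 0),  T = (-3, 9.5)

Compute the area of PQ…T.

111

Σ = (48) + (0) + (31.5) + (66.5) + (76) = 222
Area = |Σ|/2 = 111.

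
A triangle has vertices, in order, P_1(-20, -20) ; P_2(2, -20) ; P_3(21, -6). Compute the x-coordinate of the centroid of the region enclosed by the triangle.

1

Apply the shoelace (surveyor's) formula. First the cross-terms c_i = x_i·y_{i+1} − x_{i+1}·y_i:
  440, 408, -540  ⇒  2A = 308, A = 154.
Then Σ (x_i + x_{i+1})·c_i = 924, so x̄ = 924 / (6·154) = 1.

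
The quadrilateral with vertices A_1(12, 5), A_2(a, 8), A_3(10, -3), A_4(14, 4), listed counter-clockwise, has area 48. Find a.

The doubled signed area Σ (x_i y_{i+1} − x_{i+1} y_i) is linear in a.
With a=0 it equals 120; the coefficient of a is -8 (from the two edges through A_2).
So -8·a + 120 = 2·48 = 96 ⇒ a = 3.

3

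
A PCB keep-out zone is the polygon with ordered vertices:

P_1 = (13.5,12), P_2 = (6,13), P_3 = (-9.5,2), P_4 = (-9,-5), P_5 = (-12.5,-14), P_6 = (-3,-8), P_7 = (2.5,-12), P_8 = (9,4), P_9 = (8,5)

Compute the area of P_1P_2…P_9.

Apply the surveyor's formula: 2A = Σ (x_i·y_{i+1} − x_{i+1}·y_i), indices taken mod 9.
Σ = (103.5) + (135.5) + (65.5) + (63.5) + (58) + (56) + (118) + (13) + (28.5) = 641.5
Area = |Σ|/2 = 320.75.

320.75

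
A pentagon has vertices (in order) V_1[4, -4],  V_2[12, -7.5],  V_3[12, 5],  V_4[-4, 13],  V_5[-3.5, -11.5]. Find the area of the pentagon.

Cross-terms: 18, 150, 176, 91.5, 60  ⇒  Σ = 495.5
Area = |Σ|/2 = 247.75.

247.75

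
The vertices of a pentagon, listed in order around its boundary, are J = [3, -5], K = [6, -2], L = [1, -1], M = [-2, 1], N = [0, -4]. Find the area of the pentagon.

Cross-terms: 24, -4, -1, 8, 12  ⇒  Σ = 39
Area = |Σ|/2 = 19.5.

19.5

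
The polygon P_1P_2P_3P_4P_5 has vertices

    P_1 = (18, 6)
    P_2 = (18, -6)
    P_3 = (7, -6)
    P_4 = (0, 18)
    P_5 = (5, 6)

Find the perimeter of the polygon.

74

|P_1P_2| = √((0)² + (-12)²) = √144 = 12
|P_2P_3| = √((-11)² + (0)²) = √121 = 11
|P_3P_4| = √((-7)² + (24)²) = √625 = 25
|P_4P_5| = √((5)² + (-12)²) = √169 = 13
|P_5P_1| = √((13)² + (0)²) = √169 = 13
Perimeter = 12 + 11 + 25 + 13 + 13 = 74.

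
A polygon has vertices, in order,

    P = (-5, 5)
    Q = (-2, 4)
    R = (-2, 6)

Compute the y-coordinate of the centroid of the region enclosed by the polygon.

Apply the surveyor's formula. First the cross-terms c_i = x_i·y_{i+1} − x_{i+1}·y_i:
  -10, -4, 20  ⇒  2A = 6, A = 3.
Then Σ (y_i + y_{i+1})·c_i = 90, so ȳ = 90 / (6·3) = 5.

5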